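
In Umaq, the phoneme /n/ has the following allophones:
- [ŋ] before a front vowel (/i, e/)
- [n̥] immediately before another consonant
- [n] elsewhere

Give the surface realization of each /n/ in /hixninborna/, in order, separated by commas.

Occurrence 1 (position 4): before a front vowel (/i, e/) → [ŋ].
Occurrence 2 (position 6): immediately before another consonant → [n̥].
Occurrence 3 (position 10): no conditioning environment matches → elsewhere allophone [n].

[ŋ], [n̥], [n]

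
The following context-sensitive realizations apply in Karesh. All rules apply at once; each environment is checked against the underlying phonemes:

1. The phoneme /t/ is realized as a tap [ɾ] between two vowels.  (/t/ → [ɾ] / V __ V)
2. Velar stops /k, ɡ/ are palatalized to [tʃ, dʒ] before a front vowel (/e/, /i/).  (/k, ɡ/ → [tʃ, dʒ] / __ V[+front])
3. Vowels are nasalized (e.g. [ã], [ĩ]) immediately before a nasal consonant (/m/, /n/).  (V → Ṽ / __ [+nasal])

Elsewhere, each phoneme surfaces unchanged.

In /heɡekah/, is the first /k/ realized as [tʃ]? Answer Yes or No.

No

/k/ (between /e/ and /a/): rule 2 targets it, but not before a front vowel → unchanged [k].
The actual realization is [k], not [tʃ].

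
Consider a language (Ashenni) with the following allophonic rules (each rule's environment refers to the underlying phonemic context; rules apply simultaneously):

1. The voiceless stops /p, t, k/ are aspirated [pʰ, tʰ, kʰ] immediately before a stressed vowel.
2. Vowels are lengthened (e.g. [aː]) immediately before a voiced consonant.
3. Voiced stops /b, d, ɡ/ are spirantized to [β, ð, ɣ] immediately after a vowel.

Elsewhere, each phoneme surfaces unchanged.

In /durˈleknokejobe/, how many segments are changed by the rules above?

4

Segments that undergo a rule: /u/ → [uː] (rule 2); /e/ → [eː] (rule 2); /o/ → [oː] (rule 2); /b/ → [β] (rule 3).
All other segments surface unchanged.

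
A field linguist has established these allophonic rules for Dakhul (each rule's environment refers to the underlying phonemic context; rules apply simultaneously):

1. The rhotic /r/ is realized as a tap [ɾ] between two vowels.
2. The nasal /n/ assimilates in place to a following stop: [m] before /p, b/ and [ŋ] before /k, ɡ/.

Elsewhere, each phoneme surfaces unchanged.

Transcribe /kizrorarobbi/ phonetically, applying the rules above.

[kizroɾaɾobbi]

/k/ stays [k].
/i/ — not in any rule's target class → [i].
/z/ stays [z].
/r/ — between /z/ and /o/; rule 1 does not apply here → [r].
/o/ (between /r/ and /r/): no rule targets it → [o].
/r/ (between /o/ and /a/) occurs between two vowels → [ɾ] by rule 1.
/a/ — not in any rule's target class → [a].
/r/ — between /a/ and /o/, between two vowels — surfaces as [ɾ] (rule 1).
/o/ (between /r/ and /b/) is unaffected → [o].
/b/ — not in any rule's target class → [b].
/b/ (between /b/ and /i/): no rule targets it → [b].
/i/ stays [i].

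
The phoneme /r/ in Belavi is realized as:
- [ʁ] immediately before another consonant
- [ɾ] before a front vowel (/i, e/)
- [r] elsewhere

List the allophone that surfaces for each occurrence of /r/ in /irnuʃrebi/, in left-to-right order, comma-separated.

[ʁ], [ɾ]

Occurrence 1 (position 2): immediately before another consonant → [ʁ].
Occurrence 2 (position 6): before a front vowel (/i, e/) → [ɾ].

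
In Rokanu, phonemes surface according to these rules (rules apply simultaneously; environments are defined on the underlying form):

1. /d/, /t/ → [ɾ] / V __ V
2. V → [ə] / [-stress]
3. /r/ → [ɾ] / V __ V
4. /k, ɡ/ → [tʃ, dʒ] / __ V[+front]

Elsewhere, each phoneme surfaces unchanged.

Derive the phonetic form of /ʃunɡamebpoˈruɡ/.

/u/ meets the environment for rule 2 (in an unstressed syllable) → [ə].
/ɡ/ (between /n/ and /a/) is in the target of rule 4 but the environment (before a front vowel) is not met → [ɡ].
/a/ (between /ɡ/ and /m/): in an unstressed syllable, so rule 2 applies → [ə].
/e/ (between /m/ and /b/): in an unstressed syllable, so rule 2 applies → [ə].
/o/ (between /p/ and /r/): in an unstressed syllable, so rule 2 applies → [ə].
/r/ — between /o/ and /u/, between two vowels — surfaces as [ɾ] (rule 3).
/u/ (between /r/ and /ɡ/) fails the environment for rule 2, so it stays [u].
/ɡ/ (word-final): rule 4 targets it, but not before a front vowel → unchanged [ɡ].

[ʃənɡəməbpəˈɾuɡ]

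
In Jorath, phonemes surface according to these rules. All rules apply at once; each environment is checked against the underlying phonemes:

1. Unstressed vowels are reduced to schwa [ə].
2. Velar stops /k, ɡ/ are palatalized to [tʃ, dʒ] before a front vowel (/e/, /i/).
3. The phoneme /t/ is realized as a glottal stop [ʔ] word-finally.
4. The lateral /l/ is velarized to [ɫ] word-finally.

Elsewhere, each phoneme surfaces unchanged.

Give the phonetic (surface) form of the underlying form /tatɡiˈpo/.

/t/ (word-initial) is in the target of rule 3 but the environment (word-finally) is not met → [t].
/a/ (between /t/ and /t/): in an unstressed syllable, so rule 1 applies → [ə].
/t/ (between /a/ and /ɡ/) is in the target of rule 3 but the environment (word-finally) is not met → [t].
/ɡ/ (between /t/ and /i/): before a front vowel, so rule 2 applies → [dʒ].
/i/ — between /ɡ/ and /p/, in an unstressed syllable — surfaces as [ə] (rule 1).
/p/ (between /i/ and /o/) is unaffected → [p].
/o/ (word-final) is in the target of rule 1 but the environment (in an unstressed syllable) is not met → [o].

[tətdʒəˈpo]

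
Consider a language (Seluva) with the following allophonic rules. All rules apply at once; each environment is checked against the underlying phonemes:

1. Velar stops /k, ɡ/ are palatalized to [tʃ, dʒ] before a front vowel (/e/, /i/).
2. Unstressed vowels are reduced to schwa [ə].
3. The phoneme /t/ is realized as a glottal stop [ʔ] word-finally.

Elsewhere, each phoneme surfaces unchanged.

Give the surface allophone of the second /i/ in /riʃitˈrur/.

[ə]

/i/ meets the environment for rule 2 (in an unstressed syllable) → [ə].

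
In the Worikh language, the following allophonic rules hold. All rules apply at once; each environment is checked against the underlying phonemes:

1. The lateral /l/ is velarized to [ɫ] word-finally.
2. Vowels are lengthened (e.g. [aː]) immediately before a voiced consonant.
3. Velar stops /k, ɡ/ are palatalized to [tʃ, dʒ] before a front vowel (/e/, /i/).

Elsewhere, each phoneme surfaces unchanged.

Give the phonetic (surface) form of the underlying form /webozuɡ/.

/w/ (word-initial) is unaffected → [w].
/e/ (between /w/ and /b/) occurs before a voiced consonant → [eː] by rule 2.
/b/ (between /e/ and /o/): no rule targets it → [b].
/o/ (between /b/ and /z/): before a voiced consonant, so rule 2 applies → [oː].
/z/ — not in any rule's target class → [z].
Rule 2 applies to /u/ (between /z/ and /ɡ/: before a voiced consonant) → [uː].
/ɡ/ (word-final) is in the target of rule 3 but the environment (before a front vowel) is not met → [ɡ].

[weːboːzuːɡ]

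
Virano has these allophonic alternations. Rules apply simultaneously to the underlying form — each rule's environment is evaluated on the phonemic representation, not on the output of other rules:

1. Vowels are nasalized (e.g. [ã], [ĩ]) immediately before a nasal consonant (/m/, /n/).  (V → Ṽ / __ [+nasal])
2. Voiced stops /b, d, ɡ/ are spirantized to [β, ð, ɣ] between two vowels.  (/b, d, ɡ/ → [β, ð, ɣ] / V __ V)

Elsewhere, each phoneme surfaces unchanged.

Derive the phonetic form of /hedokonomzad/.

/e/ (between /h/ and /d/) is in the target of rule 1 but the environment (before a nasal consonant) is not met → [e].
Rule 2 applies to /d/ (between /e/ and /o/: between two vowels) → [ð].
/o/ (between /d/ and /k/) fails the environment for rule 1, so it stays [o].
/o/ — between /k/ and /n/, before a nasal consonant — surfaces as [õ] (rule 1).
Rule 1 applies to /o/ (between /n/ and /m/: before a nasal consonant) → [õ].
/a/ (between /z/ and /d/): rule 1 targets it, but not before a nasal consonant → unchanged [a].
/d/ — word-final; rule 2 does not apply here → [d].

[heðokõnõmzad]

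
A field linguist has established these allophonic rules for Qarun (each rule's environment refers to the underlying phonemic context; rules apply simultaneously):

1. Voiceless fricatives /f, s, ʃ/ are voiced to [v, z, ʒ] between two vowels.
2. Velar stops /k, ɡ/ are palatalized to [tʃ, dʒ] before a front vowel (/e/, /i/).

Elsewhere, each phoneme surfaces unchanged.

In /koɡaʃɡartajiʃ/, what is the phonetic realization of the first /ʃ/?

[ʃ]

/ʃ/ (between /a/ and /ɡ/) fails the environment for rule 1, so it stays [ʃ].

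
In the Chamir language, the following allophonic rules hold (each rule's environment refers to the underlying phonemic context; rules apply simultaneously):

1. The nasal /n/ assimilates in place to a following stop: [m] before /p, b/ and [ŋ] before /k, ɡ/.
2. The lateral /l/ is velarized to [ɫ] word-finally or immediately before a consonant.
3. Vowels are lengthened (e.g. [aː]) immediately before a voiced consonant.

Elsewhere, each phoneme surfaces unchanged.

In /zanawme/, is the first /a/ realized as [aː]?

/a/ meets the environment for rule 3 (before a voiced consonant) → [aː].
The actual realization is [aː], which matches [aː].

Yes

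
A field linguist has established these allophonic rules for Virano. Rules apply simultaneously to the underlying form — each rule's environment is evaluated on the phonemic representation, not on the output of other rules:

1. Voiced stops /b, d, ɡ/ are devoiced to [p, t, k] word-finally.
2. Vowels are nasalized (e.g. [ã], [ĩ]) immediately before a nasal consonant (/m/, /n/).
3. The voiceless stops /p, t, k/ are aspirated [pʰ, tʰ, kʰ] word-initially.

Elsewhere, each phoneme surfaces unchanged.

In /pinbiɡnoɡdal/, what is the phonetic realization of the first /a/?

[a]

/a/ — between /d/ and /l/; rule 2 does not apply here → [a].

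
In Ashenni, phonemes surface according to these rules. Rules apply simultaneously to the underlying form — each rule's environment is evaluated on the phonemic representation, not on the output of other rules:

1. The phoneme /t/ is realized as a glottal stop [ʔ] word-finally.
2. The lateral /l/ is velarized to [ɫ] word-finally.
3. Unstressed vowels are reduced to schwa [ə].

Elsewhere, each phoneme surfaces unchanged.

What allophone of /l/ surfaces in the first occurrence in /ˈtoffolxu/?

/l/ (between /o/ and /x/) fails the environment for rule 2, so it stays [l].

[l]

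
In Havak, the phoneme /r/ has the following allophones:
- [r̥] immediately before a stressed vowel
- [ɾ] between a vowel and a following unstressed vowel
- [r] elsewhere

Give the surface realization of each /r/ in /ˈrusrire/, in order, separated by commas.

Occurrence 1 (position 1): immediately before a stressed vowel → [r̥].
Occurrence 2 (position 4): no conditioning environment matches → elsewhere allophone [r].
Occurrence 3 (position 6): between a vowel and a following unstressed vowel → [ɾ].

[r̥], [r], [ɾ]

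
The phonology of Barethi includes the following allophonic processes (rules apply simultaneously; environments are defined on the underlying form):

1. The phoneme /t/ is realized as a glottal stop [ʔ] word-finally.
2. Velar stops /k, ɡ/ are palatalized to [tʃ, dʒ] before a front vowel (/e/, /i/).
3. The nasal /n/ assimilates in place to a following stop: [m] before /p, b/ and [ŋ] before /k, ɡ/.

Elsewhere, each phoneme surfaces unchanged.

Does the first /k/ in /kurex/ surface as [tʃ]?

No

/k/ (word-initial) is in the target of rule 2 but the environment (before a front vowel) is not met → [k].
The actual realization is [k], not [tʃ].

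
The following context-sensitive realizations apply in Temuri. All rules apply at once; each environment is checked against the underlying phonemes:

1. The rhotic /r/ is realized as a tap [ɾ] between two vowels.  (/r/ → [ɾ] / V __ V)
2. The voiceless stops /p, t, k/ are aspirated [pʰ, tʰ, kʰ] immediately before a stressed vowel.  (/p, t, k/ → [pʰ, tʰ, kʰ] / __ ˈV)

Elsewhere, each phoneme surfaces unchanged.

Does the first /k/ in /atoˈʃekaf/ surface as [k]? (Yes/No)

Yes

/k/ (between /e/ and /a/) is in the target of rule 2 but the environment (immediately before a stressed vowel) is not met → [k].
The actual realization is [k], which matches [k].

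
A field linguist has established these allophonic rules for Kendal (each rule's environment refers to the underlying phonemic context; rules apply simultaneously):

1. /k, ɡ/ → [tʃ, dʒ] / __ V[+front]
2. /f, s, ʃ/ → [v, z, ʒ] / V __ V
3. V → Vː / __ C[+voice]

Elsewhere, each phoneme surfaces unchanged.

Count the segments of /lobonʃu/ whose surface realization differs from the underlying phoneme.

2

Segments that undergo a rule: /o/ → [oː] (rule 3); /o/ → [oː] (rule 3).
All other segments surface unchanged.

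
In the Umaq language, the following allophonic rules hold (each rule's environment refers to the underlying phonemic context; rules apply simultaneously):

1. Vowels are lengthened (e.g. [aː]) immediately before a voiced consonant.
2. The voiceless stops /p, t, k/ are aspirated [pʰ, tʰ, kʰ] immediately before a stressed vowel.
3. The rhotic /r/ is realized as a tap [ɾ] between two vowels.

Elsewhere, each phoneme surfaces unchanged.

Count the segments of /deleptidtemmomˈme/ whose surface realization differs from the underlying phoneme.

Segments that undergo a rule: /e/ → [eː] (rule 1); /i/ → [iː] (rule 1); /e/ → [eː] (rule 1); /o/ → [oː] (rule 1).
All other segments surface unchanged.

4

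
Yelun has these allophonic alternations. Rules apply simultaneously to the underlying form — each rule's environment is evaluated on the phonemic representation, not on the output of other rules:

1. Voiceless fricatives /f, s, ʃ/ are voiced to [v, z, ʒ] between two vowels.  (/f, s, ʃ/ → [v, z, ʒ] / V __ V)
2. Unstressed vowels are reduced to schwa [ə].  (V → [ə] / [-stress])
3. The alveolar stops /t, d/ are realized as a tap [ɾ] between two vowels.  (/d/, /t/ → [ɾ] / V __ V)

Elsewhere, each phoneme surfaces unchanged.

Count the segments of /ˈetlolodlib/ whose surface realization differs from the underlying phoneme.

3

Segments that undergo a rule: /o/ → [ə] (rule 2); /o/ → [ə] (rule 2); /i/ → [ə] (rule 2).
All other segments surface unchanged.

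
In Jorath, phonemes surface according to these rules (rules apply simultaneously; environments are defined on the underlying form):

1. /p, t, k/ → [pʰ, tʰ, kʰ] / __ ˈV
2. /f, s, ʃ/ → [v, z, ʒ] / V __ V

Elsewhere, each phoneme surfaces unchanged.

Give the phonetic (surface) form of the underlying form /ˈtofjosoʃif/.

/t/ meets the environment for rule 1 (immediately before a stressed vowel) → [tʰ].
/o/ stays [o].
/f/ — between /o/ and /j/; rule 2 does not apply here → [f].
/j/ — not in any rule's target class → [j].
/o/ (between /j/ and /s/) is unaffected → [o].
/s/ (between /o/ and /o/) occurs between two vowels → [z] by rule 2.
/o/ — not in any rule's target class → [o].
/ʃ/ meets the environment for rule 2 (between two vowels) → [ʒ].
/i/ (between /ʃ/ and /f/): no rule targets it → [i].
/f/ (word-final): rule 2 targets it, but not between two vowels → unchanged [f].

[ˈtʰofjozoʒif]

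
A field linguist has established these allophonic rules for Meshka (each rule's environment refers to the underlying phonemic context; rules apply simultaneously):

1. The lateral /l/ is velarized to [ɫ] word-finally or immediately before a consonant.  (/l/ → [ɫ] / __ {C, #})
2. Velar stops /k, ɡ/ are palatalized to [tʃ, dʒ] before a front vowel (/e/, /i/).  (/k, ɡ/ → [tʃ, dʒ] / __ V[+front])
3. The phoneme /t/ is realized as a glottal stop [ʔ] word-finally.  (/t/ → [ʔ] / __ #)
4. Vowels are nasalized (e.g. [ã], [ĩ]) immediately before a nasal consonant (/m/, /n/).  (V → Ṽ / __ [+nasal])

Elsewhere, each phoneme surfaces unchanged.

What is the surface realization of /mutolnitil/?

[mutoɫnitiɫ]

/m/ (word-initial) is unaffected → [m].
/u/ (between /m/ and /t/): rule 4 targets it, but not before a nasal consonant → unchanged [u].
/t/ (between /u/ and /o/) fails the environment for rule 3, so it stays [t].
/o/ (between /t/ and /l/): rule 4 targets it, but not before a nasal consonant → unchanged [o].
/l/ (between /o/ and /n/) occurs word-finally or immediately before a consonant → [ɫ] by rule 1.
/n/ — not in any rule's target class → [n].
/i/ (between /n/ and /t/) fails the environment for rule 4, so it stays [i].
/t/ — between /i/ and /i/; rule 3 does not apply here → [t].
/i/ (between /t/ and /l/) fails the environment for rule 4, so it stays [i].
/l/ (word-final): word-finally or immediately before a consonant, so rule 1 applies → [ɫ].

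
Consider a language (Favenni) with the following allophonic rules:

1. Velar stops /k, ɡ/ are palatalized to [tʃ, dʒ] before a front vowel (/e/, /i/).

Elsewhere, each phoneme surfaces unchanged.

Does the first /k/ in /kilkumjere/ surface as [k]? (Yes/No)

/k/ meets the environment for rule 1 (before a front vowel) → [tʃ].
The actual realization is [tʃ], not [k].

No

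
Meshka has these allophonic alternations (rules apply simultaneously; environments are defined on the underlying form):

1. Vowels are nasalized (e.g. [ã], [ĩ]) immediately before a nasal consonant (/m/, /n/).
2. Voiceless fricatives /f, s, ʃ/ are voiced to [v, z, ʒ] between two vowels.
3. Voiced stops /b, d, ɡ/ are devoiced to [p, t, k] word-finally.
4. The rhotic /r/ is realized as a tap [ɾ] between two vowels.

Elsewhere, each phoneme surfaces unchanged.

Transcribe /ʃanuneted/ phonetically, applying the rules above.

[ʃãnũnetet]

/ʃ/ (word-initial) is in the target of rule 2 but the environment (between two vowels) is not met → [ʃ].
/a/ (between /ʃ/ and /n/) occurs before a nasal consonant → [ã] by rule 1.
/n/ (between /a/ and /u/): no rule targets it → [n].
/u/ (between /n/ and /n/) occurs before a nasal consonant → [ũ] by rule 1.
/n/ stays [n].
/e/ — between /n/ and /t/; rule 1 does not apply here → [e].
/t/ — not in any rule's target class → [t].
/e/ (between /t/ and /d/) is in the target of rule 1 but the environment (before a nasal consonant) is not met → [e].
/d/ meets the environment for rule 3 (word-finally) → [t].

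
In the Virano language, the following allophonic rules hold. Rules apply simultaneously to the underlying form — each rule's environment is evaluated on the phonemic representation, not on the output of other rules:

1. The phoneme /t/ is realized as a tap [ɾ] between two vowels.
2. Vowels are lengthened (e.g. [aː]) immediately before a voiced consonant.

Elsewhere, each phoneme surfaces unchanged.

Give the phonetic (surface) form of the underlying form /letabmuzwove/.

/l/ (word-initial) is unaffected → [l].
/e/ (between /l/ and /t/): rule 2 targets it, but not before a voiced consonant → unchanged [e].
/t/ (between /e/ and /a/) occurs between two vowels → [ɾ] by rule 1.
Rule 2 applies to /a/ (between /t/ and /b/: before a voiced consonant) → [aː].
/b/ (between /a/ and /m/): no rule targets it → [b].
/m/ — not in any rule's target class → [m].
/u/ (between /m/ and /z/) occurs before a voiced consonant → [uː] by rule 2.
/z/ stays [z].
/w/ (between /z/ and /o/) is unaffected → [w].
/o/ (between /w/ and /v/): before a voiced consonant, so rule 2 applies → [oː].
/v/ stays [v].
/e/ (word-final): rule 2 targets it, but not before a voiced consonant → unchanged [e].

[leɾaːbmuːzwoːve]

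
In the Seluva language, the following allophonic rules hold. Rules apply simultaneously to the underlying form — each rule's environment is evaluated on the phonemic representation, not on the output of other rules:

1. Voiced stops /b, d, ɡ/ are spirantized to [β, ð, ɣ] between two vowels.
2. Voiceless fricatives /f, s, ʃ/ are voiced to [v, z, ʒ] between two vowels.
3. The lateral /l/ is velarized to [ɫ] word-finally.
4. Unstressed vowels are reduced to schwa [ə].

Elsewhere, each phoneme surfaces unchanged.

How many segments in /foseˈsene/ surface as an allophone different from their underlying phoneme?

5

Segments that undergo a rule: /o/ → [ə] (rule 4); /s/ → [z] (rule 2); /e/ → [ə] (rule 4); /s/ → [z] (rule 2); /e/ → [ə] (rule 4).
All other segments surface unchanged.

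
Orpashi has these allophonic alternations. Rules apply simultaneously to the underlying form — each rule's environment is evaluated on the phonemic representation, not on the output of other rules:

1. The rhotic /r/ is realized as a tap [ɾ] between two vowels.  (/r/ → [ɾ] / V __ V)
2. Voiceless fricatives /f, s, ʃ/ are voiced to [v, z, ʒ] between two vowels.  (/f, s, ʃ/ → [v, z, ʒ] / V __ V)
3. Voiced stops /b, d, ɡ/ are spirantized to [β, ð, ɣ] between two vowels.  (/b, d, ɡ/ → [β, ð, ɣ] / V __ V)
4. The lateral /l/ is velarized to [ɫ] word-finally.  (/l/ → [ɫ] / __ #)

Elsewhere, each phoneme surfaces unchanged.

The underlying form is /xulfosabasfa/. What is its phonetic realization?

/x/ (word-initial) is unaffected → [x].
/u/ — not in any rule's target class → [u].
/l/ (between /u/ and /f/): rule 4 targets it, but not word-finally → unchanged [l].
/f/ (between /l/ and /o/) is in the target of rule 2 but the environment (between two vowels) is not met → [f].
/o/ (between /f/ and /s/): no rule targets it → [o].
/s/ (between /o/ and /a/): between two vowels, so rule 2 applies → [z].
/a/ (between /s/ and /b/) is unaffected → [a].
/b/ (between /a/ and /a/) occurs between two vowels → [β] by rule 3.
/a/ (between /b/ and /s/): no rule targets it → [a].
/s/ — between /a/ and /f/; rule 2 does not apply here → [s].
/f/ — between /s/ and /a/; rule 2 does not apply here → [f].
/a/ — not in any rule's target class → [a].

[xulfozaβasfa]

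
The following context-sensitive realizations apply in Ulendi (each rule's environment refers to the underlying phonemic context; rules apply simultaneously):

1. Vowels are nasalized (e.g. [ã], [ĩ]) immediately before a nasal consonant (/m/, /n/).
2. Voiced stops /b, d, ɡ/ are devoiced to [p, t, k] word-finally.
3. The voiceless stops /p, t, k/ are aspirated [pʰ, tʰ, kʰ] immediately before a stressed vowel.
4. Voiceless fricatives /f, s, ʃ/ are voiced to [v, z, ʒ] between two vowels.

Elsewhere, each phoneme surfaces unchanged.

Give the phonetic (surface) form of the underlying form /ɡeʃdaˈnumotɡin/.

/ɡ/ (word-initial) is in the target of rule 2 but the environment (word-finally) is not met → [ɡ].
/e/ (between /ɡ/ and /ʃ/) fails the environment for rule 1, so it stays [e].
/ʃ/ — between /e/ and /d/; rule 4 does not apply here → [ʃ].
/d/ — between /ʃ/ and /a/; rule 2 does not apply here → [d].
Rule 1 applies to /a/ (between /d/ and /n/: before a nasal consonant) → [ã].
/n/ (between /a/ and /u/): no rule targets it → [n].
/u/ meets the environment for rule 1 (before a nasal consonant) → [ũ].
/m/ — not in any rule's target class → [m].
/o/ (between /m/ and /t/) fails the environment for rule 1, so it stays [o].
/t/ (between /o/ and /ɡ/) fails the environment for rule 3, so it stays [t].
/ɡ/ — between /t/ and /i/; rule 2 does not apply here → [ɡ].
/i/ meets the environment for rule 1 (before a nasal consonant) → [ĩ].
/n/ — not in any rule's target class → [n].

[ɡeʃdãˈnũmotɡĩn]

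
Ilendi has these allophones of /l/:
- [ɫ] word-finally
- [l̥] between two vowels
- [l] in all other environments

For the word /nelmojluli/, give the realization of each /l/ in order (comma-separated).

[l], [l], [l̥]

Occurrence 1 (position 3): no conditioning environment matches → elsewhere allophone [l].
Occurrence 2 (position 7): no conditioning environment matches → elsewhere allophone [l].
Occurrence 3 (position 9): between two vowels → [l̥].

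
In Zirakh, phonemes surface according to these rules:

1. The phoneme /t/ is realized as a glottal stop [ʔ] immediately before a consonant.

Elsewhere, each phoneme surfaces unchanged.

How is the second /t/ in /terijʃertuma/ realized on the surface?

[t]

/t/ (between /r/ and /u/): rule 1 targets it, but not immediately before a consonant → unchanged [t].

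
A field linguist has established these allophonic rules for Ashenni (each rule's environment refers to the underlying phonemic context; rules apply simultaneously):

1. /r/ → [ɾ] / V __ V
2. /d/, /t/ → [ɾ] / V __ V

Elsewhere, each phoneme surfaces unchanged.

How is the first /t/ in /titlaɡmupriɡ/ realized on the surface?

[t]

/t/ (word-initial) is in the target of rule 2 but the environment (between two vowels) is not met → [t].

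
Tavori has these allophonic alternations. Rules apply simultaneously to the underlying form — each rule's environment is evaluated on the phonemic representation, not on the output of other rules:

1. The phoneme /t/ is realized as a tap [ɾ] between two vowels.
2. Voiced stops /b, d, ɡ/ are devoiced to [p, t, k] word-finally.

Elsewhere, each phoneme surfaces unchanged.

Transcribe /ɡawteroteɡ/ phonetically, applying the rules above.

[ɡawteroɾek]

/ɡ/ — word-initial; rule 2 does not apply here → [ɡ].
/a/ stays [a].
/w/ stays [w].
/t/ (between /w/ and /e/) is in the target of rule 1 but the environment (between two vowels) is not met → [t].
/e/ (between /t/ and /r/) is unaffected → [e].
/r/ (between /e/ and /o/) is unaffected → [r].
/o/ stays [o].
/t/ — between /o/ and /e/, between two vowels — surfaces as [ɾ] (rule 1).
/e/ (between /t/ and /ɡ/) is unaffected → [e].
/ɡ/ meets the environment for rule 2 (word-finally) → [k].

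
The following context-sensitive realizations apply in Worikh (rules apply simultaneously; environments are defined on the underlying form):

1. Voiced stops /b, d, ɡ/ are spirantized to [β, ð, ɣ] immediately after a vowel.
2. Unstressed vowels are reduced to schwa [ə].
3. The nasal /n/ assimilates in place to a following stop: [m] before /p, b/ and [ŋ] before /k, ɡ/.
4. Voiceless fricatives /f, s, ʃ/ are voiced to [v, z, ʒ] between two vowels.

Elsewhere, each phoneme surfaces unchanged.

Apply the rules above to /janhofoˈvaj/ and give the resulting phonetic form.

[jənhəvəˈvaj]

/j/ — not in any rule's target class → [j].
/a/ (between /j/ and /n/): in an unstressed syllable, so rule 2 applies → [ə].
/n/ (between /a/ and /h/): rule 3 targets it, but not before a labial or velar stop → unchanged [n].
/h/ — not in any rule's target class → [h].
/o/ meets the environment for rule 2 (in an unstressed syllable) → [ə].
/f/ (between /o/ and /o/): between two vowels, so rule 4 applies → [v].
/o/ meets the environment for rule 2 (in an unstressed syllable) → [ə].
/v/ stays [v].
/a/ (between /v/ and /j/) fails the environment for rule 2, so it stays [a].
/j/ (word-final): no rule targets it → [j].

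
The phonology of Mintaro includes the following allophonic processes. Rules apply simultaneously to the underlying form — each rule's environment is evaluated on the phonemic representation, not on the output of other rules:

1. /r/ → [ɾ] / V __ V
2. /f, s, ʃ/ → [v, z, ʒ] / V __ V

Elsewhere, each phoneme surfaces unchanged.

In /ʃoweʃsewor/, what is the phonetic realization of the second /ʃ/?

[ʃ]

/ʃ/ — between /e/ and /s/; rule 2 does not apply here → [ʃ].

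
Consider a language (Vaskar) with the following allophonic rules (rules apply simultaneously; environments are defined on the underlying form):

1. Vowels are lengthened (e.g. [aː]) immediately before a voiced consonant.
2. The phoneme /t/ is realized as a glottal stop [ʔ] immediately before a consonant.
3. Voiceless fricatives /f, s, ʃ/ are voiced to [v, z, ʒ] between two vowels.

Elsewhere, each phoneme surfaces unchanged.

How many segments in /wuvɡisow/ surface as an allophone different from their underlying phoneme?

Segments that undergo a rule: /u/ → [uː] (rule 1); /s/ → [z] (rule 3); /o/ → [oː] (rule 1).
All other segments surface unchanged.

3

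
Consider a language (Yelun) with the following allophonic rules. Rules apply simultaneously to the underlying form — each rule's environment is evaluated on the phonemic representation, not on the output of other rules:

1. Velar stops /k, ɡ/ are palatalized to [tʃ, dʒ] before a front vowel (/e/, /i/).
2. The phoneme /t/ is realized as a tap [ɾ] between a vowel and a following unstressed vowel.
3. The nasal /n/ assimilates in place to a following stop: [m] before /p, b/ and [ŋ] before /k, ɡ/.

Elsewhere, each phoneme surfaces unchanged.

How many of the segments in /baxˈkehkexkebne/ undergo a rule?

3

Segments that undergo a rule: /k/ → [tʃ] (rule 1); /k/ → [tʃ] (rule 1); /k/ → [tʃ] (rule 1).
All other segments surface unchanged.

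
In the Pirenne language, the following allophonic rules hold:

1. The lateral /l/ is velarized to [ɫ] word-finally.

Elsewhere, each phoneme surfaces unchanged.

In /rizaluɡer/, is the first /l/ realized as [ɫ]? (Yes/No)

/l/ (between /a/ and /u/): rule 1 targets it, but not word-finally → unchanged [l].
The actual realization is [l], not [ɫ].

No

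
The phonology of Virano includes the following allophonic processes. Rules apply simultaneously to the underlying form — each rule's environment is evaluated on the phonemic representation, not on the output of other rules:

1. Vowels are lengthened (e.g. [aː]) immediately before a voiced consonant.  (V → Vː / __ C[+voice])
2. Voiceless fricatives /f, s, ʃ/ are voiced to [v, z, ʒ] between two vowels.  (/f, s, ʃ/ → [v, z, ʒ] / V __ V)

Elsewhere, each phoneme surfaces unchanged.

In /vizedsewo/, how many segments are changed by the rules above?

3

Segments that undergo a rule: /i/ → [iː] (rule 1); /e/ → [eː] (rule 1); /e/ → [eː] (rule 1).
All other segments surface unchanged.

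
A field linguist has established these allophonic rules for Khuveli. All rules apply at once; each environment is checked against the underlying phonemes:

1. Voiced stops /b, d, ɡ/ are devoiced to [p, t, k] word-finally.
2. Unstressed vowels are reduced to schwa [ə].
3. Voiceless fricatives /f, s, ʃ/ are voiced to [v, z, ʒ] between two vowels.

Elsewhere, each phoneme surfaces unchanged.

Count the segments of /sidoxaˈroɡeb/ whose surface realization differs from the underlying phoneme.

5

Segments that undergo a rule: /i/ → [ə] (rule 2); /o/ → [ə] (rule 2); /a/ → [ə] (rule 2); /e/ → [ə] (rule 2); /b/ → [p] (rule 1).
All other segments surface unchanged.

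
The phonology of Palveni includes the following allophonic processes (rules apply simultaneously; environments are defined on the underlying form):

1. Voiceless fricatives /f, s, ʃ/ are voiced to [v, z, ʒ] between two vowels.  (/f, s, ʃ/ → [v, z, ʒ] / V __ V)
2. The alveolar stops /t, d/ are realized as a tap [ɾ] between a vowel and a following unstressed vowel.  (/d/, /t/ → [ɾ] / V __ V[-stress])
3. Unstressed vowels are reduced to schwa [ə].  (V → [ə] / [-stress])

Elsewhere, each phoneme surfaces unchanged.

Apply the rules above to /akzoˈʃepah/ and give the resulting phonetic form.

Rule 3 applies to /a/ (word-initial: in an unstressed syllable) → [ə].
/k/ — not in any rule's target class → [k].
/z/ (between /k/ and /o/) is unaffected → [z].
Rule 3 applies to /o/ (between /z/ and /ʃ/: in an unstressed syllable) → [ə].
/ʃ/ (between /o/ and /e/) occurs between two vowels → [ʒ] by rule 1.
/e/ (between /ʃ/ and /p/): rule 3 targets it, but not in an unstressed syllable → unchanged [e].
/p/ (between /e/ and /a/) is unaffected → [p].
/a/ (between /p/ and /h/): in an unstressed syllable, so rule 3 applies → [ə].
/h/ (word-final): no rule targets it → [h].

[əkzəˈʒepəh]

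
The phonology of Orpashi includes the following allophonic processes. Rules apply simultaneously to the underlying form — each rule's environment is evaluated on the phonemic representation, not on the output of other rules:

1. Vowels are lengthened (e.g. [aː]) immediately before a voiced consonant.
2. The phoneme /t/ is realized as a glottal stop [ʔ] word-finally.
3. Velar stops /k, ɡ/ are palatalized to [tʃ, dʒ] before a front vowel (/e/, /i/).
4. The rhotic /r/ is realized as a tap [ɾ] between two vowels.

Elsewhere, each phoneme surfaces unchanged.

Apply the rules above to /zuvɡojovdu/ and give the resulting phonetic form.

/z/ stays [z].
/u/ (between /z/ and /v/): before a voiced consonant, so rule 1 applies → [uː].
/v/ (between /u/ and /ɡ/): no rule targets it → [v].
/ɡ/ (between /v/ and /o/): rule 3 targets it, but not before a front vowel → unchanged [ɡ].
/o/ (between /ɡ/ and /j/) occurs before a voiced consonant → [oː] by rule 1.
/j/ — not in any rule's target class → [j].
/o/ (between /j/ and /v/): before a voiced consonant, so rule 1 applies → [oː].
/v/ (between /o/ and /d/) is unaffected → [v].
/d/ (between /v/ and /u/): no rule targets it → [d].
/u/ — word-final; rule 1 does not apply here → [u].

[zuːvɡoːjoːvdu]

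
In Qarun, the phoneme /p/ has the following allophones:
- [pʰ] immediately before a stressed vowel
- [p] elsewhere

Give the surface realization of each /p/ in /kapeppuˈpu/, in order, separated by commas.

Occurrence 1 (position 3): no conditioning environment matches → elsewhere allophone [p].
Occurrence 2 (position 5): no conditioning environment matches → elsewhere allophone [p].
Occurrence 3 (position 6): no conditioning environment matches → elsewhere allophone [p].
Occurrence 4 (position 8): immediately before a stressed vowel → [pʰ].

[p], [p], [p], [pʰ]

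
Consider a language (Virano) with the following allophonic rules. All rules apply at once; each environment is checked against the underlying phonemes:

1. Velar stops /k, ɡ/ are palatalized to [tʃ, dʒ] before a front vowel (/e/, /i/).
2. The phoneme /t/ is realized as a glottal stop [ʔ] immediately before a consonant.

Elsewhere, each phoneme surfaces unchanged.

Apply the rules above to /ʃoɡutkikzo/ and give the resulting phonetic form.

[ʃoɡuʔtʃikzo]

/ʃ/ — not in any rule's target class → [ʃ].
/o/ (between /ʃ/ and /ɡ/): no rule targets it → [o].
/ɡ/ (between /o/ and /u/) fails the environment for rule 1, so it stays [ɡ].
/u/ — not in any rule's target class → [u].
/t/ meets the environment for rule 2 (immediately before a consonant) → [ʔ].
/k/ (between /t/ and /i/): before a front vowel, so rule 1 applies → [tʃ].
/i/ (between /k/ and /k/): no rule targets it → [i].
/k/ (between /i/ and /z/) fails the environment for rule 1, so it stays [k].
/z/ (between /k/ and /o/) is unaffected → [z].
/o/ (word-final): no rule targets it → [o].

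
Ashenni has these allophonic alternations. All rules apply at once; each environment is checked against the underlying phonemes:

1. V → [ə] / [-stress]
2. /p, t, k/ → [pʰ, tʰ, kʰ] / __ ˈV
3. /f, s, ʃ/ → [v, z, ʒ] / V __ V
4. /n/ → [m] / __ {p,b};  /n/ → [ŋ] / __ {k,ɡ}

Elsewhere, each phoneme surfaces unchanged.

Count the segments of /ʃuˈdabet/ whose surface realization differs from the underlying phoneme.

Segments that undergo a rule: /u/ → [ə] (rule 1); /e/ → [ə] (rule 1).
All other segments surface unchanged.

2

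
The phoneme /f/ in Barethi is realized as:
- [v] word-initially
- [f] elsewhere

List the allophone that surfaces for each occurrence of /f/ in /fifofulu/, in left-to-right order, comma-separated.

[v], [f], [f]

Occurrence 1 (position 1): word-initially → [v].
Occurrence 2 (position 3): no conditioning environment matches → elsewhere allophone [f].
Occurrence 3 (position 5): no conditioning environment matches → elsewhere allophone [f].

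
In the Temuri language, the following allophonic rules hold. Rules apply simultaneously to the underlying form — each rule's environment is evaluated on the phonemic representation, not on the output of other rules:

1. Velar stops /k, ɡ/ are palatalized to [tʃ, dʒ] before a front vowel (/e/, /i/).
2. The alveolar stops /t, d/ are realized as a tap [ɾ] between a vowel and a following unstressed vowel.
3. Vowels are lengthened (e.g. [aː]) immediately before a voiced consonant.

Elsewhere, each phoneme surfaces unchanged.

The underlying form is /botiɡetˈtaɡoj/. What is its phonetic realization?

/b/ — not in any rule's target class → [b].
/o/ — between /b/ and /t/; rule 3 does not apply here → [o].
Rule 2 applies to /t/ (between /o/ and /i/: between a vowel and a following unstressed vowel) → [ɾ].
/i/ — between /t/ and /ɡ/, before a voiced consonant — surfaces as [iː] (rule 3).
/ɡ/ meets the environment for rule 1 (before a front vowel) → [dʒ].
/e/ — between /ɡ/ and /t/; rule 3 does not apply here → [e].
/t/ — between /e/ and /t/; rule 2 does not apply here → [t].
/t/ (between /t/ and /a/) is in the target of rule 2 but the environment (between a vowel and a following unstressed vowel) is not met → [t].
/a/ — between /t/ and /ɡ/, before a voiced consonant — surfaces as [aː] (rule 3).
/ɡ/ — between /a/ and /o/; rule 1 does not apply here → [ɡ].
Rule 3 applies to /o/ (between /ɡ/ and /j/: before a voiced consonant) → [oː].
/j/ stays [j].

[boɾiːdʒetˈtaːɡoːj]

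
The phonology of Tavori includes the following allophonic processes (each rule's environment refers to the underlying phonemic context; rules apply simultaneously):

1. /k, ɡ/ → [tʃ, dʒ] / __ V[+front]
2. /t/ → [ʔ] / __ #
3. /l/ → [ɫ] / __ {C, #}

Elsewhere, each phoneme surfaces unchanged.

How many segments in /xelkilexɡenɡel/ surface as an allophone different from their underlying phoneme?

5

Segments that undergo a rule: /l/ → [ɫ] (rule 3); /k/ → [tʃ] (rule 1); /ɡ/ → [dʒ] (rule 1); /ɡ/ → [dʒ] (rule 1); /l/ → [ɫ] (rule 3).
All other segments surface unchanged.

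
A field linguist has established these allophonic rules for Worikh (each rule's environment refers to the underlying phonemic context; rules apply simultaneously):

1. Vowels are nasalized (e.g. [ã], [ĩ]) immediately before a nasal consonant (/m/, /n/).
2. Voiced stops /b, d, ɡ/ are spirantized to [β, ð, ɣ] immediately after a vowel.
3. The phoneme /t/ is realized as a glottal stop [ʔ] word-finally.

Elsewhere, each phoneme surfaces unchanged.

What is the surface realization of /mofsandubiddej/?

/m/ (word-initial): no rule targets it → [m].
/o/ (between /m/ and /f/) is in the target of rule 1 but the environment (before a nasal consonant) is not met → [o].
/f/ stays [f].
/s/ (between /f/ and /a/) is unaffected → [s].
/a/ meets the environment for rule 1 (before a nasal consonant) → [ã].
/n/ — not in any rule's target class → [n].
/d/ (between /n/ and /u/) is in the target of rule 2 but the environment (immediately after a vowel) is not met → [d].
/u/ (between /d/ and /b/) is in the target of rule 1 but the environment (before a nasal consonant) is not met → [u].
/b/ (between /u/ and /i/) occurs immediately after a vowel → [β] by rule 2.
/i/ (between /b/ and /d/): rule 1 targets it, but not before a nasal consonant → unchanged [i].
/d/ — between /i/ and /d/, immediately after a vowel — surfaces as [ð] (rule 2).
/d/ — between /d/ and /e/; rule 2 does not apply here → [d].
/e/ (between /d/ and /j/) fails the environment for rule 1, so it stays [e].
/j/ — not in any rule's target class → [j].

[mofsãnduβiðdej]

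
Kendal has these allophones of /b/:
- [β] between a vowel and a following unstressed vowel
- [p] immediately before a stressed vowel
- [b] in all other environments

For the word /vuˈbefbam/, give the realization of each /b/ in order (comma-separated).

[p], [b]

Occurrence 1 (position 3): immediately before a stressed vowel → [p].
Occurrence 2 (position 6): no conditioning environment matches → elsewhere allophone [b].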